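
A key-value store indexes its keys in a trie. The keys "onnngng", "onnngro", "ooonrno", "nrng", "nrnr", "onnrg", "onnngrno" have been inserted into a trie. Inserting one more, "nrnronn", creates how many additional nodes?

3

The longest prefix of "nrnronn" already in the trie is "nrnr" (length 4).
So 7 − 4 = 3 new nodes.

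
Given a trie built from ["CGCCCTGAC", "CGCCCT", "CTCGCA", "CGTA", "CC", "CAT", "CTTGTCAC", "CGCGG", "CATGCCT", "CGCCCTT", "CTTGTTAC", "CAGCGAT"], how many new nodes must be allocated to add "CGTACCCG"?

4

The longest prefix of "CGTACCCG" already in the trie is "CGTA" (length 4).
Each of the 4 remaining characters creates one node.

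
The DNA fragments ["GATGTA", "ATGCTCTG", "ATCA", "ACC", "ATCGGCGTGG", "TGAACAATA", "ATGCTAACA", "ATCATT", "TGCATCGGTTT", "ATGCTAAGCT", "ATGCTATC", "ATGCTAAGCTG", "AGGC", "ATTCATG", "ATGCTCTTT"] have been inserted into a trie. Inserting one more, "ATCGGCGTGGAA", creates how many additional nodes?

2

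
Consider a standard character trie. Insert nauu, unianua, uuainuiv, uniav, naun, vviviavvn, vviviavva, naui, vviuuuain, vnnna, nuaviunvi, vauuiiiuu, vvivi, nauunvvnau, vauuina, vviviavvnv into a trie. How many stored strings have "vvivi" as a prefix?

Walk to "vvivi"; the words in its subtree are exactly those with that prefix.
Words under "vvivi": vvivi, vviviavva, vviviavvn, vviviavvnv
Count: 4

4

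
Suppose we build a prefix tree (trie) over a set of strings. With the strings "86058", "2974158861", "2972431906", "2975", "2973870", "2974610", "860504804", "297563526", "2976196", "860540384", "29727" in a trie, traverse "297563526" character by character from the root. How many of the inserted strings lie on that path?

2

Traverse "297563526" character by character; count nodes along the way that are marked as word ends.
Prefixes of the query that are stored words: "2975", "297563526"
Count: 2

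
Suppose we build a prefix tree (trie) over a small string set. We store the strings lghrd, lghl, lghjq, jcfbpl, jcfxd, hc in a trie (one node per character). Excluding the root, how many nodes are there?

18

Insert word by word; a character creates a node only if that edge doesn't already exist:
  "lghrd" → 5 new (l, g, h, r, d)
  "lghl" → prefix "lgh" already present; 1 new (l)
  "lghjq" → prefix "lgh" already present; 2 new (j, q)
  "jcfbpl" → 6 new (j, c, f, b, p, l)
  "jcfxd" → prefix "jcf" already present; 2 new (x, d)
  "hc" → 2 new (h, c)
Total nodes = 5 + 1 + 2 + 6 + 2 + 2 = 18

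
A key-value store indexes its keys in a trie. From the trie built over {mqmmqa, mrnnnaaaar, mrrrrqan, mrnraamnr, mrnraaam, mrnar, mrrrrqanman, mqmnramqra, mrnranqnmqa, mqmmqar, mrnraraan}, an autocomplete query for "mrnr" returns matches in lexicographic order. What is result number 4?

Words with prefix "mrnr", in lexicographic order: "mrnraaam", "mrnraamnr", "mrnranqnmqa", "mrnraraan"
The 4th is mrnraraan.

mrnraraan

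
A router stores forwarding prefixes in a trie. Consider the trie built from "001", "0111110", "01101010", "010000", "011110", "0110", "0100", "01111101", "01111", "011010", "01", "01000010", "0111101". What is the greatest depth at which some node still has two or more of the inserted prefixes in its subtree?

7

Equivalently: take the maximum, over all pairs, of their longest common prefix length.
"0111110" and "01111101" agree on "0111110" (7 characters) before diverging; nothing deeper is shared.
Longest shared-prefix length: 7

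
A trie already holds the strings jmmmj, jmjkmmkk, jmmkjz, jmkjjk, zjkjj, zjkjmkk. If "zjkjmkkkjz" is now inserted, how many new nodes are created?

Walking "zjkjmkkkjz" from the root, the first 7 characters ("zjkjmkk") follow existing edges; "k" is the first miss.
So 10 − 7 = 3 new nodes.

3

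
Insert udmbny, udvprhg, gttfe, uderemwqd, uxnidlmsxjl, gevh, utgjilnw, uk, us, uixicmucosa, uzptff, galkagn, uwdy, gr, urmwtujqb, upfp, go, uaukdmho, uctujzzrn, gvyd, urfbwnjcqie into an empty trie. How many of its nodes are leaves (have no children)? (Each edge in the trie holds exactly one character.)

21

Leaves are exactly the stored words that no other stored word extends.
Those words: "galkagn", "gevh", "go", "gr", "gttfe", "gvyd", "uaukdmho", "uctujzzrn", "uderemwqd", "udmbny", "udvprhg", "uixicmucosa", "uk", "upfp", "urfbwnjcqie", "urmwtujqb", "us", "utgjilnw", "uwdy", "uxnidlmsxjl", "uzptff"
Leaf count: 21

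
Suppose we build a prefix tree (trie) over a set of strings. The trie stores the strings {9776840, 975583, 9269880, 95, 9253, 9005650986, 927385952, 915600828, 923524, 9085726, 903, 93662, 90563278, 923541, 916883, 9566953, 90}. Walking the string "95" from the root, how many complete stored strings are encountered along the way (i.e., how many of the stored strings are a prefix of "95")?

1

Walk "95" from the root; an end-of-word marker is hit whenever a stored word is a prefix of "95".
Prefixes of the query that are stored words: "95"
Count: 1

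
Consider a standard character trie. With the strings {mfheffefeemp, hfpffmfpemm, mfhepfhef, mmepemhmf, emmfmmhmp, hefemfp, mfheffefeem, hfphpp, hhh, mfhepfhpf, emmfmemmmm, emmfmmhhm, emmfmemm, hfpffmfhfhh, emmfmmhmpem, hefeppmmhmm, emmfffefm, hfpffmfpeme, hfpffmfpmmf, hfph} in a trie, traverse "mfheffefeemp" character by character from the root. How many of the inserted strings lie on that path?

2

Walk "mfheffefeemp" from the root; an end-of-word marker is hit whenever a stored word is a prefix of "mfheffefeemp".
Prefixes of the query that are stored words: "mfheffefeem", "mfheffefeemp"
Count: 2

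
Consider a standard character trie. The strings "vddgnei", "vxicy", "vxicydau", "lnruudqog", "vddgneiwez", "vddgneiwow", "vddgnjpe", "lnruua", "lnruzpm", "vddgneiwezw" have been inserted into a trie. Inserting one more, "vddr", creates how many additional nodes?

1

The longest prefix of "vddr" already in the trie is "vdd" (length 3).
Each of the 1 remaining characters creates one node.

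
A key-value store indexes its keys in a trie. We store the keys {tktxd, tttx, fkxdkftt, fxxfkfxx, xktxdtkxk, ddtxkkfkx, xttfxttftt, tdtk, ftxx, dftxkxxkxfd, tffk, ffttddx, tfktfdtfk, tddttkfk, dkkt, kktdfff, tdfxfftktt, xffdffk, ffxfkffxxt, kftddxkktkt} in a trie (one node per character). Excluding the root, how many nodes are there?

Insert word by word; a character creates a node only if that edge doesn't already exist:
  "tktxd" → 5 new (t, k, t, x, d)
  "tttx" → prefix "t" already present; 3 new (t, t, x)
  "fkxdkftt" → 8 new (f, k, x, d, k, f, t, t)
  "fxxfkfxx" → prefix "f" already present; 7 new (x, x, f, k, f, x, x)
  "xktxdtkxk" → 9 new (x, k, t, x, d, t, k, x, k)
  "ddtxkkfkx" → 9 new (d, d, t, x, k, k, f, k, x)
  "xttfxttftt" → prefix "x" already present; 9 new (t, t, f, x, t, t, f, t, t)
  "tdtk" → prefix "t" already present; 3 new (d, t, k)
  "ftxx" → prefix "f" already present; 3 new (t, x, x)
  "dftxkxxkxfd" → prefix "d" already present; 10 new (f, t, x, k, x, x, k, x, f, d)
  "tffk" → prefix "t" already present; 3 new (f, f, k)
  "ffttddx" → prefix "f" already present; 6 new (f, t, t, d, d, x)
  "tfktfdtfk" → prefix "tf" already present; 7 new (k, t, f, d, t, f, k)
  "tddttkfk" → prefix "td" already present; 6 new (d, t, t, k, f, k)
  "dkkt" → prefix "d" already present; 3 new (k, k, t)
  "kktdfff" → 7 new (k, k, t, d, f, f, f)
  "tdfxfftktt" → prefix "td" already present; 8 new (f, x, f, f, t, k, t, t)
  "xffdffk" → prefix "x" already present; 6 new (f, f, d, f, f, k)
  "ffxfkffxxt" → prefix "ff" already present; 8 new (x, f, k, f, f, x, x, t)
  "kftddxkktkt" → prefix "k" already present; 10 new (f, t, d, d, x, k, k, t, k, t)
Total nodes = 5 + 3 + 8 + 7 + 9 + 9 + 9 + 3 + 3 + 10 + 3 + 6 + 7 + 6 + 3 + 7 + 8 + 6 + 8 + 10 = 130

130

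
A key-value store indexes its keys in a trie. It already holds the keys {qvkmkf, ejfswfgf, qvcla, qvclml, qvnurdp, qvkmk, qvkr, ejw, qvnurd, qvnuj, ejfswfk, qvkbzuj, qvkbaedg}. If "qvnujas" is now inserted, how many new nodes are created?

2

Walking "qvnujas" from the root, the first 5 characters ("qvnuj") follow existing edges; "a" is the first miss.
Each of the 2 remaining characters creates one node.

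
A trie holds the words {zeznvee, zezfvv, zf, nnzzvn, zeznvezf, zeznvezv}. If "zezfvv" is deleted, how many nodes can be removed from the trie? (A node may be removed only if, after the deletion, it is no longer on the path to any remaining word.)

3

After clearing the end-marker at "zezfvv", prune upward until reaching a node still needed by another word.
The suffix "fvv" (3 nodes) is used only by "zezfvv"; the node for "zez" still has the child "n", so pruning stops there.
Nodes removed: 3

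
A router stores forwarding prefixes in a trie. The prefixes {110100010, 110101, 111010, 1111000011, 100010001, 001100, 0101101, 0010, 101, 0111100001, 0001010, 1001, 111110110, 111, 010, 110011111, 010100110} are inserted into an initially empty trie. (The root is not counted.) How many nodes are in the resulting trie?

For each word, the new-node count is its length minus the longest prefix already in the trie:
  "110100010" → 9 new (1, 1, 0, 1, 0, 0, 0, 1, 0)
  "110101" → prefix "11010" already present; 1 new (1)
  "111010" → prefix "11" already present; 4 new (1, 0, 1, 0)
  "1111000011" → prefix "111" already present; 7 new (1, 0, 0, 0, 0, 1, 1)
  "100010001" → prefix "1" already present; 8 new (0, 0, 0, 1, 0, 0, 0, 1)
  "001100" → 6 new (0, 0, 1, 1, 0, 0)
  "0101101" → prefix "0" already present; 6 new (1, 0, 1, 1, 0, 1)
  "0010" → prefix "001" already present; 1 new (0)
  "101" → prefix "10" already present; 1 new (1)
  "0111100001" → prefix "01" already present; 8 new (1, 1, 1, 0, 0, 0, 0, 1)
  "0001010" → prefix "00" already present; 5 new (0, 1, 0, 1, 0)
  "1001" → prefix "100" already present; 1 new (1)
  "111110110" → prefix "1111" already present; 5 new (1, 0, 1, 1, 0)
  "111" → prefix "111" already present; 0 new (none)
  "010" → prefix "010" already present; 0 new (none)
  "110011111" → prefix "110" already present; 6 new (0, 1, 1, 1, 1, 1)
  "010100110" → prefix "0101" already present; 5 new (0, 0, 1, 1, 0)
Total nodes = 9 + 1 + 4 + 7 + 8 + 6 + 6 + 1 + 1 + 8 + 5 + 1 + 5 + 0 + 0 + 6 + 5 = 73

73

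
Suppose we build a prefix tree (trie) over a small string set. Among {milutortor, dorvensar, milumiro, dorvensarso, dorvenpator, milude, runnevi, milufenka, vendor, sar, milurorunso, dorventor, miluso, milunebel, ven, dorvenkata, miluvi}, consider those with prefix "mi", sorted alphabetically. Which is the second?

Words with prefix "mi", in lexicographic order: "milude", "milufenka", "milumiro", "milunebel", "milurorunso", "miluso", "milutortor", "miluvi"
The 2nd is milufenka.

milufenka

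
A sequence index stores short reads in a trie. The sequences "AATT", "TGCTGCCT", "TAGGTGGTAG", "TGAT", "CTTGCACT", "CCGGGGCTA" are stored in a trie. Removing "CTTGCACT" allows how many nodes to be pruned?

A node on "CTTGCACT"'s path can go only if nothing else ends at it or branches off below it.
The suffix "TTGCACT" (7 nodes) is used only by "CTTGCACT"; the node for "C" still has the child "C", so pruning stops there.
Nodes removed: 7

7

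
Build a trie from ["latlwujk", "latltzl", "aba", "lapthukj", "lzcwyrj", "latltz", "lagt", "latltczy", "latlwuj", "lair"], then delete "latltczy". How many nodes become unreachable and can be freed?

3

After clearing the end-marker at "latltczy", prune upward until reaching a node still needed by another word.
The suffix "czy" (3 nodes) is used only by "latltczy"; the node for "latlt" still has the child "z", so pruning stops there.
Nodes removed: 3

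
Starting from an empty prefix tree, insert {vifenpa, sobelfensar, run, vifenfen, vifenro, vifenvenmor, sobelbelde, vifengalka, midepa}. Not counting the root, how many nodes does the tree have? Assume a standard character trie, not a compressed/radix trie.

48

Trace insertions, counting only characters that open a new branch:
  "vifenpa" → 7 new (v, i, f, e, n, p, a)
  "sobelfensar" → 11 new (s, o, b, e, l, f, e, n, s, a, r)
  "run" → 3 new (r, u, n)
  "vifenfen" → prefix "vifen" already present; 3 new (f, e, n)
  "vifenro" → prefix "vifen" already present; 2 new (r, o)
  "vifenvenmor" → prefix "vifen" already present; 6 new (v, e, n, m, o, r)
  "sobelbelde" → prefix "sobel" already present; 5 new (b, e, l, d, e)
  "vifengalka" → prefix "vifen" already present; 5 new (g, a, l, k, a)
  "midepa" → 6 new (m, i, d, e, p, a)
Total nodes = 7 + 11 + 3 + 3 + 2 + 6 + 5 + 5 + 6 = 48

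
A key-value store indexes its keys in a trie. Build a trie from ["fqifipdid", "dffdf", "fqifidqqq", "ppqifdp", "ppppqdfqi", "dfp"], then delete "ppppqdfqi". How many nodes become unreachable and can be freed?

7

Walk "ppppqdfqi" from the leaf back toward the root, removing each node that no remaining word uses.
The suffix "ppqdfqi" (7 nodes) is used only by "ppppqdfqi"; the node for "pp" still has the child "q", so pruning stops there.
Nodes removed: 7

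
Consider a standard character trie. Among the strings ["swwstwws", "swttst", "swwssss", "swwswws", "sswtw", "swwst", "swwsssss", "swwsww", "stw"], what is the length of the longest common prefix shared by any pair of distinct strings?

7

The deepest shared node is where two words last agree before diverging.
e.g. "swwssss" and "swwsssss" share the prefix "swwssss" of length 7; no pair shares a longer one.
Longest shared-prefix length: 7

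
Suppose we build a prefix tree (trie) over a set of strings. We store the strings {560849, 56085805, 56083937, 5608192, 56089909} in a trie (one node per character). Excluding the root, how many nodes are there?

21

Count nodes per top-level branch (shared prefixes stored once):
  '5'-branch (5608192, 56083937, 560849, 56085805, 56089909): 21 nodes
Sum: 21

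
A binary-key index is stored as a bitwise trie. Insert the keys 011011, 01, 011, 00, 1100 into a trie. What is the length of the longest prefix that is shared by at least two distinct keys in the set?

The deepest shared node is where two words last agree before diverging.
e.g. "011" and "011011" share the prefix "011" of length 3; no pair shares a longer one.
Longest shared-prefix length: 3

3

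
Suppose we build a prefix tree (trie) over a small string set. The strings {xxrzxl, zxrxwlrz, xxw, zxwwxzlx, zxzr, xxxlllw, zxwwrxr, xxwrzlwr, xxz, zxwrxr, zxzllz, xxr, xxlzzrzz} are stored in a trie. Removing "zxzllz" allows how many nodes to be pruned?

3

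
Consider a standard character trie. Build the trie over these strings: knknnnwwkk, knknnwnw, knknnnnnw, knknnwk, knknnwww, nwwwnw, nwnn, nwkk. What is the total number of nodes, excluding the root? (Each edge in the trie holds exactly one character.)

Trie structure (* marks end of a word):
(root)
├─ k
│  └─ n
│     └─ k
│        └─ n
│           └─ n
│              ├─ n
│              │  ├─ n
│              │  │  └─ n
│              │  │     └─ w *
│              │  └─ w
│              │     └─ w
│              │        └─ k
│              │           └─ k *
│              └─ w
│                 ├─ k *
│                 ├─ n
│                 │  └─ w *
│                 └─ w
│                    └─ w *
└─ n
   └─ w
      ├─ k
      │  └─ k *
      ├─ n
      │  └─ n *
      └─ w
         └─ w
            └─ n
               └─ w *
Counting every labelled node above: 29.

29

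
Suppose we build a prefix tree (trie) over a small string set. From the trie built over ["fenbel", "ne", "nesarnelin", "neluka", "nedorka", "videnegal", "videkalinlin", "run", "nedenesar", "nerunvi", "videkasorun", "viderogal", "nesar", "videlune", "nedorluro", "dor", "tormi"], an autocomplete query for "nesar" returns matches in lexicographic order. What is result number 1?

nesar

DFS of the "nesar" subtree visits, in order: "nesar", "nesarnelin"
The 1st is nesar.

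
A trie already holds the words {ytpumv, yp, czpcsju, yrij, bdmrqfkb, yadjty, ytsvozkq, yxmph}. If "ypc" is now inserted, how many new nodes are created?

1

"yp" is already a path in the trie; the remaining "c" must be added.
New nodes needed: |"ypc"| − 2 = 3 − 2 = 1.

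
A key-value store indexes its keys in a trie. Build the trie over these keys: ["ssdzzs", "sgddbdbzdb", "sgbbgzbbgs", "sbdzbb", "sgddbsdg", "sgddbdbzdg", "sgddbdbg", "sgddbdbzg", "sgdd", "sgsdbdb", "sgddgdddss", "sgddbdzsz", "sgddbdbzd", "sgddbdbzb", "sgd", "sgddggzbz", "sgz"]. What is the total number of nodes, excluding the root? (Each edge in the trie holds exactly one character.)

54

Count nodes per top-level branch (shared prefixes stored once):
  's'-branch (sbdzbb, sgbbgzbbgs, sgd, sgdd, sgddbdbg, sgddbdbzb, sgddbdbzd, sgddbdbzdb, sgddbdbzdg, sgddbdbzg, sgddbdzsz, sgddbsdg, sgddgdddss, sgddggzbz, sgsdbdb, sgz, ssdzzs): 54 nodes
Sum: 54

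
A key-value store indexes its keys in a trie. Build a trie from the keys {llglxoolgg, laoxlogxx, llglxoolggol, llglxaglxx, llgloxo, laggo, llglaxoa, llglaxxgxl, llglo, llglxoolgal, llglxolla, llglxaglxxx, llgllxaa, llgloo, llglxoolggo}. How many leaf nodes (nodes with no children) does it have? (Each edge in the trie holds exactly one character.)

11

A leaf is a node with no children — equivalently, the end of a word that is not a proper prefix of any other stored word.
Those words: "laggo", "laoxlogxx", "llglaxoa", "llglaxxgxl", "llgllxaa", "llgloo", "llgloxo", "llglxaglxxx", "llglxolla", "llglxoolgal", "llglxoolggol"
Leaf count: 11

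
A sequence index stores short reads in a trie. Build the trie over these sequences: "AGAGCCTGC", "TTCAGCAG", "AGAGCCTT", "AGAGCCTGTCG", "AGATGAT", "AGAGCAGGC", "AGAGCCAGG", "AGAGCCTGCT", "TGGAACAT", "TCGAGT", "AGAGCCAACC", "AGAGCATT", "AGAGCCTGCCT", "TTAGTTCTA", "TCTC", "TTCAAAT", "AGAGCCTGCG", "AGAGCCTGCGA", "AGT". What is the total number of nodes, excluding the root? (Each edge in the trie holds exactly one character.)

Count nodes per top-level branch (shared prefixes stored once):
  'A'-branch (AGAGCAGGC, AGAGCATT, AGAGCCAACC, AGAGCCAGG, AGAGCCTGC, AGAGCCTGCCT, AGAGCCTGCG, AGAGCCTGCGA, AGAGCCTGCT, AGAGCCTGTCG, AGAGCCTT, AGATGAT, AGT): 35 nodes
  'T'-branch (TCGAGT, TCTC, TGGAACAT, TTAGTTCTA, TTCAAAT, TTCAGCAG): 32 nodes
Sum: 67

67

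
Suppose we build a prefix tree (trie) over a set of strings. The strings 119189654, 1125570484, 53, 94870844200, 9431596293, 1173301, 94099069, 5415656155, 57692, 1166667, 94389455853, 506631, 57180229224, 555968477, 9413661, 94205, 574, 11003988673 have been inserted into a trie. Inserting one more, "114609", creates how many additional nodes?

The longest prefix of "114609" already in the trie is "11" (length 2).
Each of the 4 remaining characters creates one node.

4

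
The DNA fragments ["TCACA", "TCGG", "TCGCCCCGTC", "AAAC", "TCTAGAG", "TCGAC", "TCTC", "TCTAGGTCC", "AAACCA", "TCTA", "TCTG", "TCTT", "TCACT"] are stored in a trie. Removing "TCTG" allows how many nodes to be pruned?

A node on "TCTG"'s path can go only if nothing else ends at it or branches off below it.
The suffix "G" (1 node) is used only by "TCTG"; the node for "TCT" still has the child "A", so pruning stops there.
Nodes removed: 1

1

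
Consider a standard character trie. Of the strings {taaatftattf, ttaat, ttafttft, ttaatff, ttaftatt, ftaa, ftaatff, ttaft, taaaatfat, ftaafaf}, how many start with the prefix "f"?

Walk to "f"; the words in its subtree are exactly those with that prefix.
Matches: "ftaa", "ftaafaf", "ftaatff"
Count: 3

3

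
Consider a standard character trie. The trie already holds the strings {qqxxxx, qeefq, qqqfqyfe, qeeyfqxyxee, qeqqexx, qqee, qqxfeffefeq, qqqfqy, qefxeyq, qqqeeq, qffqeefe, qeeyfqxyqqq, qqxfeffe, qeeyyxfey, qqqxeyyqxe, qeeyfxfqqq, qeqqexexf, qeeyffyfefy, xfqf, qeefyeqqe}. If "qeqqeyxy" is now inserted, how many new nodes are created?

"qeqqe" is already a path in the trie; the remaining "yxy" must be added.
New nodes needed: |"qeqqeyxy"| − 5 = 8 − 5 = 3.

3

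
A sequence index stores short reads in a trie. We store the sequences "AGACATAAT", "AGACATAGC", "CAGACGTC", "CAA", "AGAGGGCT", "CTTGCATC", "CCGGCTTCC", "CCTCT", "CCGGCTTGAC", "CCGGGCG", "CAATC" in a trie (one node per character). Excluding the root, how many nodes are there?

Insert word by word; a character creates a node only if that edge doesn't already exist:
  "AGACATAAT" → 9 new (A, G, A, C, A, T, A, A, T)
  "AGACATAGC" → prefix "AGACATA" already present; 2 new (G, C)
  "CAGACGTC" → 8 new (C, A, G, A, C, G, T, C)
  "CAA" → prefix "CA" already present; 1 new (A)
  "AGAGGGCT" → prefix "AGA" already present; 5 new (G, G, G, C, T)
  "CTTGCATC" → prefix "C" already present; 7 new (T, T, G, C, A, T, C)
  "CCGGCTTCC" → prefix "C" already present; 8 new (C, G, G, C, T, T, C, C)
  "CCTCT" → prefix "CC" already present; 3 new (T, C, T)
  "CCGGCTTGAC" → prefix "CCGGCTT" already present; 3 new (G, A, C)
  "CCGGGCG" → prefix "CCGG" already present; 3 new (G, C, G)
  "CAATC" → prefix "CAA" already present; 2 new (T, C)
Total nodes = 9 + 2 + 8 + 1 + 5 + 7 + 8 + 3 + 3 + 3 + 2 = 51

51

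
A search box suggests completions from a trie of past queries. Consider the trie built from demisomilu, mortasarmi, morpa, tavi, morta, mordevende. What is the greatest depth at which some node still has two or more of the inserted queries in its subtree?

5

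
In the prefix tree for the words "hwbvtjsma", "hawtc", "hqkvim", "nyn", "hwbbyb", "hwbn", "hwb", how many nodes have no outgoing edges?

Leaves are exactly the stored words that no other stored word extends.
Those words: "hawtc", "hqkvim", "hwbbyb", "hwbn", "hwbvtjsma", "nyn"
Leaf count: 6

6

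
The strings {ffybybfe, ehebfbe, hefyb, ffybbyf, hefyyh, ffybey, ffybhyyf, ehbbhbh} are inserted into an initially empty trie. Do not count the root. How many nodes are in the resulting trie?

Trie structure (* marks end of a word):
(root)
├─ e
│  └─ h
│     ├─ b
│     │  └─ b
│     │     └─ h
│     │        └─ b
│     │           └─ h *
│     └─ e
│        └─ b
│           └─ f
│              └─ b
│                 └─ e *
├─ f
│  └─ f
│     └─ y
│        └─ b
│           ├─ b
│           │  └─ y
│           │     └─ f *
│           ├─ e
│           │  └─ y *
│           ├─ h
│           │  └─ y
│           │     └─ y
│           │        └─ f *
│           └─ y
│              └─ b
│                 └─ f
│                    └─ e *
└─ h
   └─ e
      └─ f
         └─ y
            ├─ b *
            └─ y
               └─ h *
Counting every labelled node above: 36.

36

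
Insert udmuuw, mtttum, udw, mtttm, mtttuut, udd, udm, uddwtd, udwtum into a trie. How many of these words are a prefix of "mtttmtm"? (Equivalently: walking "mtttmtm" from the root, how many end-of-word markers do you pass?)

Traverse "mtttmtm" character by character; count nodes along the way that are marked as word ends.
Prefixes of the query that are stored words: "mtttm"
Count: 1

1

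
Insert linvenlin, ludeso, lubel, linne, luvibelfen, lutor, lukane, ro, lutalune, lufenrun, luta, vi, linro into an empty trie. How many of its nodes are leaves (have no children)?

12

A leaf is a node with no children — equivalently, the end of a word that is not a proper prefix of any other stored word.
Those words: "linne", "linro", "linvenlin", "lubel", "ludeso", "lufenrun", "lukane", "lutalune", "lutor", "luvibelfen", "ro", "vi"
Leaf count: 12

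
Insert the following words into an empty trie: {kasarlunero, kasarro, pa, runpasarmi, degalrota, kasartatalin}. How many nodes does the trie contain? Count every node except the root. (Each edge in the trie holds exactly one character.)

Trace insertions, counting only characters that open a new branch:
  "kasarlunero" → 11 new (k, a, s, a, r, l, u, n, e, r, o)
  "kasarro" → prefix "kasar" already present; 2 new (r, o)
  "pa" → 2 new (p, a)
  "runpasarmi" → 10 new (r, u, n, p, a, s, a, r, m, i)
  "degalrota" → 9 new (d, e, g, a, l, r, o, t, a)
  "kasartatalin" → prefix "kasar" already present; 7 new (t, a, t, a, l, i, n)
Total nodes = 11 + 2 + 2 + 10 + 9 + 7 = 41

41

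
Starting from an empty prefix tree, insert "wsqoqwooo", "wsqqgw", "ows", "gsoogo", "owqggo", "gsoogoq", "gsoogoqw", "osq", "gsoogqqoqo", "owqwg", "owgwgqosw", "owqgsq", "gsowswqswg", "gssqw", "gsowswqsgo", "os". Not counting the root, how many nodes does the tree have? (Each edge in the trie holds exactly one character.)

Trace insertions, counting only characters that open a new branch:
  "wsqoqwooo" → 9 new (w, s, q, o, q, w, o, o, o)
  "wsqqgw" → prefix "wsq" already present; 3 new (q, g, w)
  "ows" → 3 new (o, w, s)
  "gsoogo" → 6 new (g, s, o, o, g, o)
  "owqggo" → prefix "ow" already present; 4 new (q, g, g, o)
  "gsoogoq" → prefix "gsoogo" already present; 1 new (q)
  "gsoogoqw" → prefix "gsoogoq" already present; 1 new (w)
  "osq" → prefix "o" already present; 2 new (s, q)
  "gsoogqqoqo" → prefix "gsoog" already present; 5 new (q, q, o, q, o)
  "owqwg" → prefix "owq" already present; 2 new (w, g)
  "owgwgqosw" → prefix "ow" already present; 7 new (g, w, g, q, o, s, w)
  "owqgsq" → prefix "owqg" already present; 2 new (s, q)
  "gsowswqswg" → prefix "gso" already present; 7 new (w, s, w, q, s, w, g)
  "gssqw" → prefix "gs" already present; 3 new (s, q, w)
  "gsowswqsgo" → prefix "gsowswqs" already present; 2 new (g, o)
  "os" → prefix "os" already present; 0 new (none)
Total nodes = 9 + 3 + 3 + 6 + 4 + 1 + 1 + 2 + 5 + 2 + 7 + 2 + 7 + 3 + 2 + 0 = 57

57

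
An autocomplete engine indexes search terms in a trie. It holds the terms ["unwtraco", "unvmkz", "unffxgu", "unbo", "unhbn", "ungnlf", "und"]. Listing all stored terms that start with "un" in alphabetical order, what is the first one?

DFS of the "un" subtree visits, in order: "unbo", "und", "unffxgu", "ungnlf", "unhbn", "unvmkz", "unwtraco"
The 1st is unbo.

unbo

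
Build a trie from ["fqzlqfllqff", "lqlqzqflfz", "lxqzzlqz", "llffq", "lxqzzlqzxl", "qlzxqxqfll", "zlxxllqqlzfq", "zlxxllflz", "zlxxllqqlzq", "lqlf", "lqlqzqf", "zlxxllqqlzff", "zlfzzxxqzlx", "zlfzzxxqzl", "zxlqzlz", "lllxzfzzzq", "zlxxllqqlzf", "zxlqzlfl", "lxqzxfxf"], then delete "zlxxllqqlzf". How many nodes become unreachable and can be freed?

0

A node on "zlxxllqqlzf"'s path can go only if nothing else ends at it or branches off below it.
Every node on "zlxxllqqlzf" is still needed (e.g. by "zlxxllqqlzfq"), so nothing is freed.
Nodes removed: 0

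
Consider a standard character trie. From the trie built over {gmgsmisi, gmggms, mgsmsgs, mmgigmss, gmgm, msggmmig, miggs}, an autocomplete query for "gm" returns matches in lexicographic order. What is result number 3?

gmgsmisi

Filter for "gm…" and sort: "gmggms", "gmgm", "gmgsmisi"
The 3rd is gmgsmisi.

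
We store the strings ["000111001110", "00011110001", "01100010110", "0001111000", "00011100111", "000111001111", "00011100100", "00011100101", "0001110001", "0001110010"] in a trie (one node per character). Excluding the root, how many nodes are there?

33

Trace insertions, counting only characters that open a new branch:
  "000111001110" → 12 new (0, 0, 0, 1, 1, 1, 0, 0, 1, 1, 1, 0)
  "00011110001" → prefix "000111" already present; 5 new (1, 0, 0, 0, 1)
  "01100010110" → prefix "0" already present; 10 new (1, 1, 0, 0, 0, 1, 0, 1, 1, 0)
  "0001111000" → prefix "0001111000" already present; 0 new (none)
  "00011100111" → prefix "00011100111" already present; 0 new (none)
  "000111001111" → prefix "00011100111" already present; 1 new (1)
  "00011100100" → prefix "000111001" already present; 2 new (0, 0)
  "00011100101" → prefix "0001110010" already present; 1 new (1)
  "0001110001" → prefix "00011100" already present; 2 new (0, 1)
  "0001110010" → prefix "0001110010" already present; 0 new (none)
Total nodes = 12 + 5 + 10 + 0 + 0 + 1 + 2 + 1 + 2 + 0 = 33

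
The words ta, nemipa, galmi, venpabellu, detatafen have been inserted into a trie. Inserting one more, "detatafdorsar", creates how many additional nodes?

Walking "detatafdorsar" from the root, the first 7 characters ("detataf") follow existing edges; "d" is the first miss.
New nodes needed: |"detatafdorsar"| − 7 = 13 − 7 = 6.

6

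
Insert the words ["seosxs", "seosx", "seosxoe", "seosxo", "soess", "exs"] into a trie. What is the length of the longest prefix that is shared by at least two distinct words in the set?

Equivalently: take the maximum, over all pairs, of their longest common prefix length.
e.g. "seosxo" and "seosxoe" share the prefix "seosxo" of length 6; no pair shares a longer one.
Longest shared-prefix length: 6

6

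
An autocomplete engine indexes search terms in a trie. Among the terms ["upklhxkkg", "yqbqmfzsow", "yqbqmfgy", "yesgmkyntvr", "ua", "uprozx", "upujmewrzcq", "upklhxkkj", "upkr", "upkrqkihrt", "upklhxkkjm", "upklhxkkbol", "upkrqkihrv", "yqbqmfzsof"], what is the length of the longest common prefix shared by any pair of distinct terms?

9

The deepest shared node is where two words last agree before diverging.
"upklhxkkj" and "upklhxkkjm" agree on "upklhxkkj" (9 characters) before diverging; nothing deeper is shared.
Longest shared-prefix length: 9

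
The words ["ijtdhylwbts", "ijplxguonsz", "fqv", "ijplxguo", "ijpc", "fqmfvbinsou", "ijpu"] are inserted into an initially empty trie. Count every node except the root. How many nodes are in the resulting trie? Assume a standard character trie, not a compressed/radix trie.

For each word, the new-node count is its length minus the longest prefix already in the trie:
  "ijtdhylwbts" → 11 new (i, j, t, d, h, y, l, w, b, t, s)
  "ijplxguonsz" → prefix "ij" already present; 9 new (p, l, x, g, u, o, n, s, z)
  "fqv" → 3 new (f, q, v)
  "ijplxguo" → prefix "ijplxguo" already present; 0 new (none)
  "ijpc" → prefix "ijp" already present; 1 new (c)
  "fqmfvbinsou" → prefix "fq" already present; 9 new (m, f, v, b, i, n, s, o, u)
  "ijpu" → prefix "ijp" already present; 1 new (u)
Total nodes = 11 + 9 + 3 + 0 + 1 + 9 + 1 = 34

34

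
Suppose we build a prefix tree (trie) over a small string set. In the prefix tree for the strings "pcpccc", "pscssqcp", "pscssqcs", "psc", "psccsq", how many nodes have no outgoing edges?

A leaf is a node with no children — equivalently, the end of a word that is not a proper prefix of any other stored word.
Those words: "pcpccc", "psccsq", "pscssqcp", "pscssqcs"
Leaf count: 4

4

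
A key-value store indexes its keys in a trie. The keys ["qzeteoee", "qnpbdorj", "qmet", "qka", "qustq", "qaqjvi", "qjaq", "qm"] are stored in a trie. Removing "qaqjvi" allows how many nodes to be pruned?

After clearing the end-marker at "qaqjvi", prune upward until reaching a node still needed by another word.
The suffix "aqjvi" (5 nodes) is used only by "qaqjvi"; the node for "q" still has the child "z", so pruning stops there.
Nodes removed: 5

5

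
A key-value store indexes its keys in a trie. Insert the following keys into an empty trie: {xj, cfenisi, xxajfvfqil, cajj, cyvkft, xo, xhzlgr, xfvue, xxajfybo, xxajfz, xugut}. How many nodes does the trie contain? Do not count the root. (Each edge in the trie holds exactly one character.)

44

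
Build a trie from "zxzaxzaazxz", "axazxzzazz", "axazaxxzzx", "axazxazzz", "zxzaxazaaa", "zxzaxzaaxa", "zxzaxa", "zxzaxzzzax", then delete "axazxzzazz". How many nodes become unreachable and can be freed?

A node on "axazxzzazz"'s path can go only if nothing else ends at it or branches off below it.
The suffix "zzazz" (5 nodes) is used only by "axazxzzazz"; the node for "axazx" still has the child "a", so pruning stops there.
Nodes removed: 5

5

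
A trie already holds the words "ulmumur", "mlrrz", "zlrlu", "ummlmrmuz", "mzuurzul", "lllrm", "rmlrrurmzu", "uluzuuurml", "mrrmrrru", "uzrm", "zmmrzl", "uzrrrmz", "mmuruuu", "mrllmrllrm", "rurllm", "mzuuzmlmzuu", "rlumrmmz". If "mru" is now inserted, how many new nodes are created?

The longest prefix of "mru" already in the trie is "mr" (length 2).
New nodes needed: |"mru"| − 2 = 3 − 2 = 1.

1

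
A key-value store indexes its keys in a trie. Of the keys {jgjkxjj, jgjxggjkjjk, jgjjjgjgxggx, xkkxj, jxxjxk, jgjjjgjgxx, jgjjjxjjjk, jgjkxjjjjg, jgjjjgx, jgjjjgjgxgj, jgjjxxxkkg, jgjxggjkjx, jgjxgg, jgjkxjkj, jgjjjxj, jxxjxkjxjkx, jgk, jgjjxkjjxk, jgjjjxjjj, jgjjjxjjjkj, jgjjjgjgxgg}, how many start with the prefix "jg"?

Walk to "jg"; the words in its subtree are exactly those with that prefix.
Words under "jg": jgjjjgjgxgg, jgjjjgjgxggx, jgjjjgjgxgj, jgjjjgjgxx, jgjjjgx, jgjjjxj, jgjjjxjjj, jgjjjxjjjk, jgjjjxjjjkj, jgjjxkjjxk, jgjjxxxkkg, jgjkxjj, jgjkxjjjjg, jgjkxjkj, jgjxgg, jgjxggjkjjk, jgjxggjkjx, jgk
Count: 18

18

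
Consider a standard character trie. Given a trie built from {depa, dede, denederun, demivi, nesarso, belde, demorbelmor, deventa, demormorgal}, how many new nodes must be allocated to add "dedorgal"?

"ded" is already a path in the trie; the remaining "orgal" must be added.
Each of the 5 remaining characters creates one node.

5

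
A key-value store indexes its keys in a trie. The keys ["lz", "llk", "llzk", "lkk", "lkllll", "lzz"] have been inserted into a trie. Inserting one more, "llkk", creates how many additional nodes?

The longest prefix of "llkk" already in the trie is "llk" (length 3).
Each of the 1 remaining characters creates one node.

1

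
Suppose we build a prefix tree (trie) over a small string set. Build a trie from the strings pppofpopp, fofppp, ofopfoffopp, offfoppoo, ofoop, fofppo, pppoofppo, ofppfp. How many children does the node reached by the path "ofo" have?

2

Follow the path "ofo" to its node, then look at its outgoing edges.
Characters that immediately follow "ofo" among the stored strings: {o, p}.
That node has 2 child edges.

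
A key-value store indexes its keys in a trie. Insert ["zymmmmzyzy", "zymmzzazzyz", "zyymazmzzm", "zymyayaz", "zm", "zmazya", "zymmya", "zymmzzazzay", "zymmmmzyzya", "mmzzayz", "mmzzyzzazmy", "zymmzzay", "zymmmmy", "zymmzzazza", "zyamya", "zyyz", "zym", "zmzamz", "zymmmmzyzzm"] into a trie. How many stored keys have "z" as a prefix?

17

Traverse to the node for "z", then collect every word in that subtree.
Words under "z": zm, zmazya, zmzamz, zyamya, zym, zymmmmy, zymmmmzyzy, zymmmmzyzya, zymmmmzyzzm, zymmya, zymmzzay, zymmzzazza, zymmzzazzay, zymmzzazzyz, zymyayaz, zyymazmzzm, zyyz
Count: 17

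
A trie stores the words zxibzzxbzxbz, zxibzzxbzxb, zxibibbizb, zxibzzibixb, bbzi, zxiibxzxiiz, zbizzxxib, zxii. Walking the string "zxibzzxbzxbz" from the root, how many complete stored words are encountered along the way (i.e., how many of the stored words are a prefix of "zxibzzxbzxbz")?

2

Traverse "zxibzzxbzxbz" character by character; count nodes along the way that are marked as word ends.
Prefixes of the query that are stored words: "zxibzzxbzxb", "zxibzzxbzxbz"
Count: 2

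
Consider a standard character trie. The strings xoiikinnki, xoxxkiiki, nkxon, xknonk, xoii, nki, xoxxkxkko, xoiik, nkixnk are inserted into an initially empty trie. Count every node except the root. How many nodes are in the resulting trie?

Insert word by word; a character creates a node only if that edge doesn't already exist:
  "xoiikinnki" → 10 new (x, o, i, i, k, i, n, n, k, i)
  "xoxxkiiki" → prefix "xo" already present; 7 new (x, x, k, i, i, k, i)
  "nkxon" → 5 new (n, k, x, o, n)
  "xknonk" → prefix "x" already present; 5 new (k, n, o, n, k)
  "xoii" → prefix "xoii" already present; 0 new (none)
  "nki" → prefix "nk" already present; 1 new (i)
  "xoxxkxkko" → prefix "xoxxk" already present; 4 new (x, k, k, o)
  "xoiik" → prefix "xoiik" already present; 0 new (none)
  "nkixnk" → prefix "nki" already present; 3 new (x, n, k)
Total nodes = 10 + 7 + 5 + 5 + 0 + 1 + 4 + 0 + 3 = 35

35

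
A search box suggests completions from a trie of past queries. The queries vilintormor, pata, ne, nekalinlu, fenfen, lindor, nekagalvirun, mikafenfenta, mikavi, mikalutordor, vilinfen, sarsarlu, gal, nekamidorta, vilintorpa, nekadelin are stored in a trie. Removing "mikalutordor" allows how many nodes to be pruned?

Walk "mikalutordor" from the leaf back toward the root, removing each node that no remaining word uses.
The suffix "lutordor" (8 nodes) is used only by "mikalutordor"; the node for "mika" still has the child "f", so pruning stops there.
Nodes removed: 8

8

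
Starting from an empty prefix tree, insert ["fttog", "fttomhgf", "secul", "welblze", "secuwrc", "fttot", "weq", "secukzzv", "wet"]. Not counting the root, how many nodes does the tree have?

31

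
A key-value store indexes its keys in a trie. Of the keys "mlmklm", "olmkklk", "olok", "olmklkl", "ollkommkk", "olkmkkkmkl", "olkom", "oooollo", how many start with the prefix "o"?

7

Traverse to the node for "o", then collect every word in that subtree.
Words under "o": olkmkkkmkl, olkom, ollkommkk, olmkklk, olmklkl, olok, oooollo
Count: 7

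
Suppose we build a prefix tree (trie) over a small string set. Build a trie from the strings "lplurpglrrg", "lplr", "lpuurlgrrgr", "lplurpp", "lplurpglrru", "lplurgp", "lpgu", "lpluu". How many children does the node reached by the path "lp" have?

3

Follow the path "lp" to its node, then look at its outgoing edges.
Distinct next characters after "lp": g, l, u.
That node has 3 child edges.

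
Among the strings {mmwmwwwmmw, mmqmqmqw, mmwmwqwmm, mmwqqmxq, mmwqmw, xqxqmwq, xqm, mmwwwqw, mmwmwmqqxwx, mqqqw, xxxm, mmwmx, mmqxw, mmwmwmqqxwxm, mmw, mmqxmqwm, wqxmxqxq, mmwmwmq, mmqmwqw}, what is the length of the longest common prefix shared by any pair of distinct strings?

The deepest shared node is where two words last agree before diverging.
e.g. "mmwmwmqqxwx" and "mmwmwmqqxwxm" share the prefix "mmwmwmqqxwx" of length 11; no pair shares a longer one.
Longest shared-prefix length: 11

11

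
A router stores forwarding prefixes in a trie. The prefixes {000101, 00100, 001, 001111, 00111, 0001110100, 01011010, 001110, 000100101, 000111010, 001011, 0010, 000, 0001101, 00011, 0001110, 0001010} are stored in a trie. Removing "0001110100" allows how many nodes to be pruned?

A node on "0001110100"'s path can go only if nothing else ends at it or branches off below it.
The suffix "0" (1 node) is used only by "0001110100"; "000111010" is itself a stored word, so pruning stops there.
Nodes removed: 1

1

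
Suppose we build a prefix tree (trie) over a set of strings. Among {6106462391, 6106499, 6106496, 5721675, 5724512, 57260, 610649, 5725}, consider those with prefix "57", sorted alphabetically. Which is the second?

Words with prefix "57", in lexicographic order: "5721675", "5724512", "5725", "57260"
The 2nd is 5724512.

5724512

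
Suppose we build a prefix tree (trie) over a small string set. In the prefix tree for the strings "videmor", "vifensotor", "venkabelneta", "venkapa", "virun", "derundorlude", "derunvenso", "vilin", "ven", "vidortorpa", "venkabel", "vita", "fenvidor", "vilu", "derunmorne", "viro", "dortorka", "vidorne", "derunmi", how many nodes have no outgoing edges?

17

A leaf is a node with no children — equivalently, the end of a word that is not a proper prefix of any other stored word.
Those words: "derundorlude", "derunmi", "derunmorne", "derunvenso", "dortorka", "fenvidor", "venkabelneta", "venkapa", "videmor", "vidorne", "vidortorpa", "vifensotor", "vilin", "vilu", "viro", "virun", "vita"
Leaf count: 17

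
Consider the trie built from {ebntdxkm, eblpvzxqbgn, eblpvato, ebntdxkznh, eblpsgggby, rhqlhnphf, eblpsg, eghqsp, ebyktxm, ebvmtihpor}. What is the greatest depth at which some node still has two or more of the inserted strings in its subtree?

7

Look for the deepest trie node that still has at least two words in its subtree.
e.g. "ebntdxkm" and "ebntdxkznh" share the prefix "ebntdxk" of length 7; no pair shares a longer one.
Longest shared-prefix length: 7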